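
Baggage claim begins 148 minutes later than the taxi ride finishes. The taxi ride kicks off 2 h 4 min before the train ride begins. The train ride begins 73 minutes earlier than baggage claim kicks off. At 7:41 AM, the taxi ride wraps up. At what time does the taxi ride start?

6:52 AM

Baggage claim starts at 7:41 AM + 148 min = 10:09 AM.
The train ride starts at 10:09 AM − 73 min = 8:56 AM.
The taxi ride starts at 8:56 AM − 124 min = 6:52 AM.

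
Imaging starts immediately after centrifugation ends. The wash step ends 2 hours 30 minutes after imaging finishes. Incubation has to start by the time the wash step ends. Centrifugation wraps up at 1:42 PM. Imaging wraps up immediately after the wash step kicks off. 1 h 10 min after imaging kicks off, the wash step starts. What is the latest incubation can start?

5:22 PM

Imaging starts at 1:42 PM.
The wash step starts at 1:42 PM + 70 min = 2:52 PM.
So imaging ends at 2:52 PM.
The wash step ends at 2:52 PM + 150 min = 5:22 PM.
Incubation is bounded by the wash step, so the latest it can start is 5:22 PM.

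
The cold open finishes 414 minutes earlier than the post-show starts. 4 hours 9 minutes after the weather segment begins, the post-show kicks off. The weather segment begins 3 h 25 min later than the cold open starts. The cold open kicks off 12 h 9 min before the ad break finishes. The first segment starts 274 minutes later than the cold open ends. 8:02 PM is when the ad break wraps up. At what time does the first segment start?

The cold open starts at 8:02 PM − 729 min = 7:53 AM.
The weather segment starts at 7:53 AM + 205 min = 11:18 AM.
The post-show starts at 11:18 AM + 249 min = 3:27 PM.
The cold open ends at 3:27 PM − 414 min = 8:33 AM.
The first segment starts at 8:33 AM + 274 min = 1:07 PM.

1:07 PM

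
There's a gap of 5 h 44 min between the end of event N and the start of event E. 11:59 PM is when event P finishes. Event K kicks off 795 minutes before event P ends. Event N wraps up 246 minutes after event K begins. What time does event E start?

Event K starts at 11:59 PM − 795 min = 10:44 AM.
Event N ends at 10:44 AM + 246 min = 2:50 PM.
Event E starts at 2:50 PM + 344 min = 8:34 PM.

8:34 PM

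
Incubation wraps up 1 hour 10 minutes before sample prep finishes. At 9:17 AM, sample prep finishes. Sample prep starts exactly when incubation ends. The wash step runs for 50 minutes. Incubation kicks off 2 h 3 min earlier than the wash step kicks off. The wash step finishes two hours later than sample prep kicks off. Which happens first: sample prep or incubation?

incubation

Incubation ends at 9:17 AM − 70 min = 8:07 AM.
So sample prep starts at 8:07 AM.
The wash step ends at 8:07 AM + 120 min = 10:07 AM.
The wash step starts at 10:07 AM − 50 min = 9:17 AM.
Incubation starts at 9:17 AM − 123 min = 7:14 AM.
Sample prep starts at 8:07 AM and incubation starts at 7:14 AM, so incubation is first.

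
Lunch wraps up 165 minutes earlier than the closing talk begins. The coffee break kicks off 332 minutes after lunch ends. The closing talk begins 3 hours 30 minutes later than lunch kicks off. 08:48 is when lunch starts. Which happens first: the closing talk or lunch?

lunch

The closing talk starts at 08:48 + 210 min = 12:18.
The closing talk starts at 12:18 and lunch starts at 08:48, so lunch is first.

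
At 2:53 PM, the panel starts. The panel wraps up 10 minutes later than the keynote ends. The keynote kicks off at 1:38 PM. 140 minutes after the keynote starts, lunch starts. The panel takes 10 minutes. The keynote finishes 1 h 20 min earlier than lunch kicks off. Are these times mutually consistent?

No

Lunch starts at 1:38 PM + 140 min = 3:58 PM.
The keynote ends at 3:58 PM − 80 min = 2:38 PM.
The panel ends at 2:38 PM + 10 min = 2:48 PM.
The panel starts at 2:48 PM − 10 min = 2:38 PM.
But the panel is also said to start at 2:53 PM — a 15-minute conflict.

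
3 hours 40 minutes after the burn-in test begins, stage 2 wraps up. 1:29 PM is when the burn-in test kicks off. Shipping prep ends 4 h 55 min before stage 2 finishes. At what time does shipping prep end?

12:14 PM

Stage 2 ends at 1:29 PM + 220 min = 5:09 PM.
Shipping prep ends at 5:09 PM − 295 min = 12:14 PM.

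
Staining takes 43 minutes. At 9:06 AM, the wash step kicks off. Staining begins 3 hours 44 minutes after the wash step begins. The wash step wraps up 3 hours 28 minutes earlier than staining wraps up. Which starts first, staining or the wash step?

Staining starts at 9:06 AM + 224 min = 12:50 PM.
Staining starts at 12:50 PM and the wash step starts at 9:06 AM, so the wash step is first.

the wash step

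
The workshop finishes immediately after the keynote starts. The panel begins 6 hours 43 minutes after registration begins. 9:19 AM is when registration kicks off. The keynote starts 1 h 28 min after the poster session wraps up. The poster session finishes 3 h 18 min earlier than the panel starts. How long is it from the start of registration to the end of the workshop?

4 h 53 min

The panel starts at 9:19 AM + 403 min = 4:02 PM.
The poster session ends at 4:02 PM − 198 min = 12:44 PM.
The keynote starts at 12:44 PM + 88 min = 2:12 PM.
So the workshop ends at 2:12 PM.
From 9:19 AM to 2:12 PM is 4 h 53 min.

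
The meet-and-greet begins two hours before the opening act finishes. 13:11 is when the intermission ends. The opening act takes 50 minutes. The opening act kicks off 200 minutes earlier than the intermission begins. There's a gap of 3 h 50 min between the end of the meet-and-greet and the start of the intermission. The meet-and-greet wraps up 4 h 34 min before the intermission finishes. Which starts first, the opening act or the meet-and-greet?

The meet-and-greet ends at 13:11 − 274 min = 08:37.
The intermission starts at 08:37 + 230 min = 12:27.
The opening act starts at 12:27 − 200 min = 09:07.
The opening act ends at 09:07 + 50 min = 09:57.
The meet-and-greet starts at 09:57 − 120 min = 07:57.
The opening act starts at 09:07 and the meet-and-greet starts at 07:57, so the meet-and-greet is first.

the meet-and-greet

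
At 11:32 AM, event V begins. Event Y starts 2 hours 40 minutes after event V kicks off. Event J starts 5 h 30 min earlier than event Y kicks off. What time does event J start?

8:42 AM

Event Y starts at 11:32 AM + 160 min = 2:12 PM.
Event J starts at 2:12 PM − 330 min = 8:42 AM.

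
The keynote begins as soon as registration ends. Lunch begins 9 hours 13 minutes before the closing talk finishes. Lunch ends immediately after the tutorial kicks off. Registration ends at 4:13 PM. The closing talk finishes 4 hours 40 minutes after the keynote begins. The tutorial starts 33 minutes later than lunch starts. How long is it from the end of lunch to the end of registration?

The keynote starts at 4:13 PM.
The closing talk ends at 4:13 PM + 280 min = 8:53 PM.
Lunch starts at 8:53 PM − 553 min = 11:40 AM.
The tutorial starts at 11:40 AM + 33 min = 12:13 PM.
So lunch ends at 12:13 PM.
From 12:13 PM to 4:13 PM is 240 minutes.

240 minutes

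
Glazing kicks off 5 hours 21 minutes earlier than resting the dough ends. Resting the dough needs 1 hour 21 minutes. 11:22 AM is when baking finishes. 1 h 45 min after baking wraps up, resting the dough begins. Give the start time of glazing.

9:07 AM

Resting the dough starts at 11:22 AM + 105 min = 1:07 PM.
Resting the dough ends at 1:07 PM + 81 min = 2:28 PM.
Glazing starts at 2:28 PM − 321 min = 9:07 AM.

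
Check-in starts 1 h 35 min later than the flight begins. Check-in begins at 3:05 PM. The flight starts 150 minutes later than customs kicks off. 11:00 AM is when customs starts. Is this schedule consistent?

The flight starts at 11:00 AM + 150 min = 1:30 PM.
Check-in starts at 1:30 PM + 95 min = 3:05 PM.
That matches the stated 3:05 PM, so the schedule is consistent.

Yes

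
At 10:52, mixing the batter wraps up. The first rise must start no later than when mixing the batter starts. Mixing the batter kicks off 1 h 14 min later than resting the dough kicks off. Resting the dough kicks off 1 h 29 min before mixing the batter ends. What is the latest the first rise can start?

10:37

Resting the dough starts at 10:52 − 89 min = 09:23.
Mixing the batter starts at 09:23 + 74 min = 10:37.
The first rise is bounded by mixing the batter, so the latest it can start is 10:37.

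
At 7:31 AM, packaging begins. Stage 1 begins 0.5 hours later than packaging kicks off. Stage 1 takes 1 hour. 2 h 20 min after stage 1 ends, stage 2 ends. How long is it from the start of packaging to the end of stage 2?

3 h 50 min

Stage 1 starts at 7:31 AM + 30 min = 8:01 AM.
Stage 1 ends at 8:01 AM + 60 min = 9:01 AM.
Stage 2 ends at 9:01 AM + 140 min = 11:21 AM.
From 7:31 AM to 11:21 AM is 3 h 50 min.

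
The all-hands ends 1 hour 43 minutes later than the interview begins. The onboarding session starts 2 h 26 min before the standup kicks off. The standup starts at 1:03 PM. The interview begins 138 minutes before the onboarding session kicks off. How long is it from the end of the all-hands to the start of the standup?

3 h 1 min

The onboarding session starts at 1:03 PM − 146 min = 10:37 AM.
The interview starts at 10:37 AM − 138 min = 8:19 AM.
The all-hands ends at 8:19 AM + 103 min = 10:02 AM.
From 10:02 AM to 1:03 PM is 3 h 1 min.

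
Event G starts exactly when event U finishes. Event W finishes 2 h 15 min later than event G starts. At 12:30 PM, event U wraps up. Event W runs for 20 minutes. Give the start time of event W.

2:25 PM

Event G starts at 12:30 PM.
Event W ends at 12:30 PM + 135 min = 2:45 PM.
Event W starts at 2:45 PM − 20 min = 2:25 PM.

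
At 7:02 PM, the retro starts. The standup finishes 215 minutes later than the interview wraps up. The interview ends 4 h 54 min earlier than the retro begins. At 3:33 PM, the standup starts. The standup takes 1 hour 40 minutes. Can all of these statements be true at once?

No

The interview ends at 7:02 PM − 294 min = 2:08 PM.
The standup ends at 2:08 PM + 215 min = 5:43 PM.
The standup starts at 5:43 PM − 100 min = 4:03 PM.
But the standup is also said to start at 3:33 PM — a 30-minute conflict.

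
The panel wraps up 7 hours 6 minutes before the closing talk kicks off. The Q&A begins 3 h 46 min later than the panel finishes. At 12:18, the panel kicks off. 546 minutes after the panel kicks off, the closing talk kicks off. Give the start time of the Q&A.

The closing talk starts at 12:18 + 546 min = 21:24.
The panel ends at 21:24 − 426 min = 14:18.
The Q&A starts at 14:18 + 226 min = 18:04.

18:04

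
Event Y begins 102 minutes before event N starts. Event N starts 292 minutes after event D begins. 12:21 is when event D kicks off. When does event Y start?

15:31

Event N starts at 12:21 + 292 min = 17:13.
Event Y starts at 17:13 − 102 min = 15:31.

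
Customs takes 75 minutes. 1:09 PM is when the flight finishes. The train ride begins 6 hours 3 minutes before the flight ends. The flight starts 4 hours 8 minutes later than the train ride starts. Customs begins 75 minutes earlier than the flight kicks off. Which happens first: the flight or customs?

The train ride starts at 1:09 PM − 363 min = 7:06 AM.
The flight starts at 7:06 AM + 248 min = 11:14 AM.
Customs starts at 11:14 AM − 75 min = 9:59 AM.
The flight starts at 11:14 AM and customs starts at 9:59 AM, so customs is first.

customs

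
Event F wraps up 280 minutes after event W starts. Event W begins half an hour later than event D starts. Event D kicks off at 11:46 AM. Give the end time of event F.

4:56 PM

Event W starts at 11:46 AM + 30 min = 12:16 PM.
Event F ends at 12:16 PM + 280 min = 4:56 PM.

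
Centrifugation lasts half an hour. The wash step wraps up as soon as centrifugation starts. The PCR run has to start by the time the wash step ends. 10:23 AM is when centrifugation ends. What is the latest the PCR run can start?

9:53 AM

Centrifugation starts at 10:23 AM − 30 min = 9:53 AM.
So the wash step ends at 9:53 AM.
The PCR run is bounded by the wash step, so the latest it can start is 9:53 AM.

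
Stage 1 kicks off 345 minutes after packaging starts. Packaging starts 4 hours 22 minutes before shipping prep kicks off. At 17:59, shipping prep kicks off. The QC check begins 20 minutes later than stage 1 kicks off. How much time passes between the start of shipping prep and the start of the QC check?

Packaging starts at 17:59 − 262 min = 13:37.
Stage 1 starts at 13:37 + 345 min = 19:22.
The QC check starts at 19:22 + 20 min = 19:42.
From 17:59 to 19:42 is 1 hour 43 minutes.

1 hour 43 minutes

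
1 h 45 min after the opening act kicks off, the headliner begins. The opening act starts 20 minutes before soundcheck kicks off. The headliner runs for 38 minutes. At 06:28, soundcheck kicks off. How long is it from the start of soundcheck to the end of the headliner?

The opening act starts at 06:28 − 20 min = 06:08.
The headliner starts at 06:08 + 105 min = 07:53.
The headliner ends at 07:53 + 38 min = 08:31.
From 06:28 to 08:31 is 2 h 3 min.

2 h 3 min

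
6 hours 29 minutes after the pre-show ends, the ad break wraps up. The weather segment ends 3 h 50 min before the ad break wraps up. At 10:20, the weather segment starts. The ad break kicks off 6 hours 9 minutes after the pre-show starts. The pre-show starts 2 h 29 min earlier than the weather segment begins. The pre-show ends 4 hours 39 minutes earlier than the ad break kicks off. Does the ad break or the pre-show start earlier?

The pre-show starts at 10:20 − 149 min = 07:51.
The ad break starts at 07:51 + 369 min = 14:00.
The ad break starts at 14:00 and the pre-show starts at 07:51, so the pre-show is first.

the pre-show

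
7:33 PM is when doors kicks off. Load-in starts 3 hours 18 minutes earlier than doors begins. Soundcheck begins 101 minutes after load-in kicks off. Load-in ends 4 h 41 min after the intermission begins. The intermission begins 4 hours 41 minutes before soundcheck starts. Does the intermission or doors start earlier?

the intermission

Load-in starts at 7:33 PM − 198 min = 4:15 PM.
Soundcheck starts at 4:15 PM + 101 min = 5:56 PM.
The intermission starts at 5:56 PM − 281 min = 1:15 PM.
The intermission starts at 1:15 PM and doors starts at 7:33 PM, so the intermission is first.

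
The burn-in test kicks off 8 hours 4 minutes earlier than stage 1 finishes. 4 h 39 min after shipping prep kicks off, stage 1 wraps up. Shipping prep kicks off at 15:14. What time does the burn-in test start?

Stage 1 ends at 15:14 + 279 min = 19:53.
The burn-in test starts at 19:53 − 484 min = 11:49.

11:49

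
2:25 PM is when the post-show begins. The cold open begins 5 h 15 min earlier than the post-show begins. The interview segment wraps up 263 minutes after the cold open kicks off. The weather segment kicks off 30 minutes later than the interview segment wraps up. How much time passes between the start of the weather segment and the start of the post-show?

22 minutes

The cold open starts at 2:25 PM − 315 min = 9:10 AM.
The interview segment ends at 9:10 AM + 263 min = 1:33 PM.
The weather segment starts at 1:33 PM + 30 min = 2:03 PM.
From 2:03 PM to 2:25 PM is 22 minutes.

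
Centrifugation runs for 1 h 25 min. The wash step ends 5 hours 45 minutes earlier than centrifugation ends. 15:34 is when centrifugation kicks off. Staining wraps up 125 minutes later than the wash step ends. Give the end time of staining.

Centrifugation ends at 15:34 + 85 min = 16:59.
The wash step ends at 16:59 − 345 min = 11:14.
Staining ends at 11:14 + 125 min = 13:19.

13:19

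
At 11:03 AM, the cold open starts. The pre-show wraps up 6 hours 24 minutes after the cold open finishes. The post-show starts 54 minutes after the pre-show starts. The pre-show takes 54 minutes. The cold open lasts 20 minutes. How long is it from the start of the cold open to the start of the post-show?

404 minutes

The cold open ends at 11:03 AM + 20 min = 11:23 AM.
The pre-show ends at 11:23 AM + 384 min = 5:47 PM.
The pre-show starts at 5:47 PM − 54 min = 4:53 PM.
The post-show starts at 4:53 PM + 54 min = 5:47 PM.
From 11:03 AM to 5:47 PM is 404 minutes.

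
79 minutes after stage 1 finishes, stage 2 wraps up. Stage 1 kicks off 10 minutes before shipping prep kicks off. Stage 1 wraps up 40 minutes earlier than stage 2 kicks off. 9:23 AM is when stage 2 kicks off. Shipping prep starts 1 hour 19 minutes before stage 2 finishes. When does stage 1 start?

8:33 AM

Stage 1 ends at 9:23 AM − 40 min = 8:43 AM.
Stage 2 ends at 8:43 AM + 79 min = 10:02 AM.
Shipping prep starts at 10:02 AM − 79 min = 8:43 AM.
Stage 1 starts at 8:43 AM − 10 min = 8:33 AM.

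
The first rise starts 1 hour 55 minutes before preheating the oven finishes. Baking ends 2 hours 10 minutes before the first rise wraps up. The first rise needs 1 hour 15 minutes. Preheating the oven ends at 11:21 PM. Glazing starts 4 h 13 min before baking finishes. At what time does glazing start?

4:18 PM

The first rise starts at 11:21 PM − 115 min = 9:26 PM.
The first rise ends at 9:26 PM + 75 min = 10:41 PM.
Baking ends at 10:41 PM − 130 min = 8:31 PM.
Glazing starts at 8:31 PM − 253 min = 4:18 PM.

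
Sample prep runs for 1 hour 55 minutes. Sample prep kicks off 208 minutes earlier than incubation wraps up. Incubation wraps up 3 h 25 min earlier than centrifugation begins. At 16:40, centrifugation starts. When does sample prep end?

11:42

Incubation ends at 16:40 − 205 min = 13:15.
Sample prep starts at 13:15 − 208 min = 09:47.
Sample prep ends at 09:47 + 115 min = 11:42.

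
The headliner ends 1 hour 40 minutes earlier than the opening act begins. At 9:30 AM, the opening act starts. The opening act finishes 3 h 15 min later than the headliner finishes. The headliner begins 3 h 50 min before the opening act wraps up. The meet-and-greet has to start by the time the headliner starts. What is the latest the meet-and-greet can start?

The headliner ends at 9:30 AM − 100 min = 7:50 AM.
The opening act ends at 7:50 AM + 195 min = 11:05 AM.
The headliner starts at 11:05 AM − 230 min = 7:15 AM.
The meet-and-greet is bounded by the headliner, so the latest it can start is 7:15 AM.

7:15 AM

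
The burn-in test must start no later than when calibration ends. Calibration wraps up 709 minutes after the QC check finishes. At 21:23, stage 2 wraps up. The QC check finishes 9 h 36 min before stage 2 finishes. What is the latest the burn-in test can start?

The QC check ends at 21:23 − 576 min = 11:47.
Calibration ends at 11:47 + 709 min = 23:36.
The burn-in test is bounded by calibration, so the latest it can start is 23:36.

23:36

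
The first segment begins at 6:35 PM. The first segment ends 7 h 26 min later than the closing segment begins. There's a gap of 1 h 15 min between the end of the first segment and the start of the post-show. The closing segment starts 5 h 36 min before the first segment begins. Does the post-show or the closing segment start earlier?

The closing segment starts at 6:35 PM − 336 min = 12:59 PM.
The first segment ends at 12:59 PM + 446 min = 8:25 PM.
The post-show starts at 8:25 PM + 75 min = 9:40 PM.
The post-show starts at 9:40 PM and the closing segment starts at 12:59 PM, so the closing segment is first.

the closing segment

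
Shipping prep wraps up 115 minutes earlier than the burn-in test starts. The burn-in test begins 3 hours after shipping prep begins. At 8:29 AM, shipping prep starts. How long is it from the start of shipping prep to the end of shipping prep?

The burn-in test starts at 8:29 AM + 180 min = 11:29 AM.
Shipping prep ends at 11:29 AM − 115 min = 9:34 AM.
From 8:29 AM to 9:34 AM is 1 hour 5 minutes.

1 hour 5 minutes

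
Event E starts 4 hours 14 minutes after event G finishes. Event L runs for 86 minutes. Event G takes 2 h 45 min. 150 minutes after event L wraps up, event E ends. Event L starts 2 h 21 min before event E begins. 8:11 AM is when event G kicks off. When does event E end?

Event G ends at 8:11 AM + 165 min = 10:56 AM.
Event E starts at 10:56 AM + 254 min = 3:10 PM.
Event L starts at 3:10 PM − 141 min = 12:49 PM.
Event L ends at 12:49 PM + 86 min = 2:15 PM.
Event E ends at 2:15 PM + 150 min = 4:45 PM.

4:45 PM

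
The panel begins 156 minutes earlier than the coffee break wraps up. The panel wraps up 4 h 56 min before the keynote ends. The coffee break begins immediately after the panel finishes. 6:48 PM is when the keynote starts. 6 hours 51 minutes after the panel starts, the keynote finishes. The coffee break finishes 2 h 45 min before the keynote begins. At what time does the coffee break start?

3:22 PM

The coffee break ends at 6:48 PM − 165 min = 4:03 PM.
The panel starts at 4:03 PM − 156 min = 1:27 PM.
The keynote ends at 1:27 PM + 411 min = 8:18 PM.
The panel ends at 8:18 PM − 296 min = 3:22 PM.
So the coffee break starts at 3:22 PM.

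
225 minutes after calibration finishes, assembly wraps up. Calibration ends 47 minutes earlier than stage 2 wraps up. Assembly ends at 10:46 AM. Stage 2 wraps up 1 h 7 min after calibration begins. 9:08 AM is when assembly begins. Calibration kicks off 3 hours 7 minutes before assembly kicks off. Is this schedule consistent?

No

Calibration starts at 9:08 AM − 187 min = 6:01 AM.
Stage 2 ends at 6:01 AM + 67 min = 7:08 AM.
Calibration ends at 7:08 AM − 47 min = 6:21 AM.
Assembly ends at 6:21 AM + 225 min = 10:06 AM.
But assembly is also said to end at 10:46 AM — a 40-minute conflict.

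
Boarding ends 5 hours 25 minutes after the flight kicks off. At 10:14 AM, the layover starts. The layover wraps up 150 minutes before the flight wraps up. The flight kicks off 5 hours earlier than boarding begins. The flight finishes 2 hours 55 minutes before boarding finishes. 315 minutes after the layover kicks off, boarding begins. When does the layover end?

10:29 AM

Boarding starts at 10:14 AM + 315 min = 3:29 PM.
The flight starts at 3:29 PM − 300 min = 10:29 AM.
Boarding ends at 10:29 AM + 325 min = 3:54 PM.
The flight ends at 3:54 PM − 175 min = 12:59 PM.
The layover ends at 12:59 PM − 150 min = 10:29 AM.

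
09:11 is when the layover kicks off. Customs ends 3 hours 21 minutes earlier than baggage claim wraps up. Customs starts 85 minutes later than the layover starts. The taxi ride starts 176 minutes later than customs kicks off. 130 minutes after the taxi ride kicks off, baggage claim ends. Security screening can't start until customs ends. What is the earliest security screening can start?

12:21

Customs starts at 09:11 + 85 min = 10:36.
The taxi ride starts at 10:36 + 176 min = 13:32.
Baggage claim ends at 13:32 + 130 min = 15:42.
Customs ends at 15:42 − 201 min = 12:21.
Security screening is bounded by customs, so the earliest it can start is 12:21.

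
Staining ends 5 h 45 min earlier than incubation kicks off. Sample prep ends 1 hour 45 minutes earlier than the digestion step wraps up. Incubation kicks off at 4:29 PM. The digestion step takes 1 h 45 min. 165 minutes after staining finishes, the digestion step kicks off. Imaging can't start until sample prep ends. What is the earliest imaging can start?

1:29 PM

Staining ends at 4:29 PM − 345 min = 10:44 AM.
The digestion step starts at 10:44 AM + 165 min = 1:29 PM.
The digestion step ends at 1:29 PM + 105 min = 3:14 PM.
Sample prep ends at 3:14 PM − 105 min = 1:29 PM.
Imaging is bounded by sample prep, so the earliest it can start is 1:29 PM.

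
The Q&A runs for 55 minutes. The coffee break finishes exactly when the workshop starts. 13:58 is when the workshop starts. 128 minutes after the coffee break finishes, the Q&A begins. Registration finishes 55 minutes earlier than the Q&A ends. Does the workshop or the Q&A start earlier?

The coffee break ends at 13:58.
The Q&A starts at 13:58 + 128 min = 16:06.
The workshop starts at 13:58 and the Q&A starts at 16:06, so the workshop is first.

the workshop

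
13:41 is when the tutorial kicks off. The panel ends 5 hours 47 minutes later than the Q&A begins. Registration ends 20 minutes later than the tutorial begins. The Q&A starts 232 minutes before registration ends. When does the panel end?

15:56

Registration ends at 13:41 + 20 min = 14:01.
The Q&A starts at 14:01 − 232 min = 10:09.
The panel ends at 10:09 + 347 min = 15:56.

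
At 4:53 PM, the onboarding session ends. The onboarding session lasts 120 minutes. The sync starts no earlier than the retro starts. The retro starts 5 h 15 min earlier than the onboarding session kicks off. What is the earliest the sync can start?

The onboarding session starts at 4:53 PM − 120 min = 2:53 PM.
The retro starts at 2:53 PM − 315 min = 9:38 AM.
The sync is bounded by the retro, so the earliest it can start is 9:38 AM.

9:38 AM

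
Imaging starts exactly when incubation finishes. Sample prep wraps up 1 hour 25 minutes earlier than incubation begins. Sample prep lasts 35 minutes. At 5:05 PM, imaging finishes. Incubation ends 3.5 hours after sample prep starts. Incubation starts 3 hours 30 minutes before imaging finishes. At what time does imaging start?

Incubation starts at 5:05 PM − 210 min = 1:35 PM.
Sample prep ends at 1:35 PM − 85 min = 12:10 PM.
Sample prep starts at 12:10 PM − 35 min = 11:35 AM.
Incubation ends at 11:35 AM + 210 min = 3:05 PM.
So imaging starts at 3:05 PM.

3:05 PM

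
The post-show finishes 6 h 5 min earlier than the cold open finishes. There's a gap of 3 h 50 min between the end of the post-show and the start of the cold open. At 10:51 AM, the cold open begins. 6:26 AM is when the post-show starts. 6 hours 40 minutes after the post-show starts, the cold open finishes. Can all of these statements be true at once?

Yes

The cold open ends at 6:26 AM + 400 min = 1:06 PM.
The post-show ends at 1:06 PM − 365 min = 7:01 AM.
The cold open starts at 7:01 AM + 230 min = 10:51 AM.
That matches the stated 10:51 AM, so the schedule is consistent.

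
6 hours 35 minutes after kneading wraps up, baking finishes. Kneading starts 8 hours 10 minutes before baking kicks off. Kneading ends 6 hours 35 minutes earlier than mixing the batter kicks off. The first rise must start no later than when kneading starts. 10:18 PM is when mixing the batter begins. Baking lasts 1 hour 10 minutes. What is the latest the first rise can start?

12:58 PM

Kneading ends at 10:18 PM − 395 min = 3:43 PM.
Baking ends at 3:43 PM + 395 min = 10:18 PM.
Baking starts at 10:18 PM − 70 min = 9:08 PM.
Kneading starts at 9:08 PM − 490 min = 12:58 PM.
The first rise is bounded by kneading, so the latest it can start is 12:58 PM.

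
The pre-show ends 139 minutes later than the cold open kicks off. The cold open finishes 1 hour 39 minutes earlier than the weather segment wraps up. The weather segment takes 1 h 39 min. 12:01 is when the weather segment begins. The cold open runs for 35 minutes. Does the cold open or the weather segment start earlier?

The weather segment ends at 12:01 + 99 min = 13:40.
The cold open ends at 13:40 − 99 min = 12:01.
The cold open starts at 12:01 − 35 min = 11:26.
The cold open starts at 11:26 and the weather segment starts at 12:01, so the cold open is first.

the cold open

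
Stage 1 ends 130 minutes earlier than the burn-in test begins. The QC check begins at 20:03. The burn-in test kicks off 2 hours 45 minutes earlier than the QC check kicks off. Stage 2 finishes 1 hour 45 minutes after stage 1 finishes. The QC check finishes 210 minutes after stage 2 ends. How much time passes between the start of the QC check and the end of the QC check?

The burn-in test starts at 20:03 − 165 min = 17:18.
Stage 1 ends at 17:18 − 130 min = 15:08.
Stage 2 ends at 15:08 + 105 min = 16:53.
The QC check ends at 16:53 + 210 min = 20:23.
From 20:03 to 20:23 is 20 minutes.

20 minutes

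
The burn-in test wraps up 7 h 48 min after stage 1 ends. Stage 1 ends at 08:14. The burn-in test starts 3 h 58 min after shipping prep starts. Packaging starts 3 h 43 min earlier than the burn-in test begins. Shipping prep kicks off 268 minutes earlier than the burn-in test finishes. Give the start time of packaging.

11:49

The burn-in test ends at 08:14 + 468 min = 16:02.
Shipping prep starts at 16:02 − 268 min = 11:34.
The burn-in test starts at 11:34 + 238 min = 15:32.
Packaging starts at 15:32 − 223 min = 11:49.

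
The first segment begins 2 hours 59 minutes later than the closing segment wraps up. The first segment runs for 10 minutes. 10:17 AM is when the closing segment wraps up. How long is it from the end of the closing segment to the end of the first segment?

189 minutes

The first segment starts at 10:17 AM + 179 min = 1:16 PM.
The first segment ends at 1:16 PM + 10 min = 1:26 PM.
From 10:17 AM to 1:26 PM is 189 minutes.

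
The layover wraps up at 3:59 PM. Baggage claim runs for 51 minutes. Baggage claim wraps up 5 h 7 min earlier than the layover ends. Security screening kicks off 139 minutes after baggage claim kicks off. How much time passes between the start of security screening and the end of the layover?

Baggage claim ends at 3:59 PM − 307 min = 10:52 AM.
Baggage claim starts at 10:52 AM − 51 min = 10:01 AM.
Security screening starts at 10:01 AM + 139 min = 12:20 PM.
From 12:20 PM to 3:59 PM is 3 hours 39 minutes.

3 hours 39 minutes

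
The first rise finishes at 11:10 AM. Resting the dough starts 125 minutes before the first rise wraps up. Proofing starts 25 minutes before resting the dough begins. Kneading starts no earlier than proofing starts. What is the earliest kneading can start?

Resting the dough starts at 11:10 AM − 125 min = 9:05 AM.
Proofing starts at 9:05 AM − 25 min = 8:40 AM.
Kneading is bounded by proofing, so the earliest it can start is 8:40 AM.

8:40 AM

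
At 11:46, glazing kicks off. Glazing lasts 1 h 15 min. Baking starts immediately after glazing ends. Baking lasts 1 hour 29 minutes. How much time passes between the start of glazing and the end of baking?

Glazing ends at 11:46 + 75 min = 13:01.
So baking starts at 13:01.
Baking ends at 13:01 + 89 min = 14:30.
From 11:46 to 14:30 is 2 h 44 min.

2 h 44 min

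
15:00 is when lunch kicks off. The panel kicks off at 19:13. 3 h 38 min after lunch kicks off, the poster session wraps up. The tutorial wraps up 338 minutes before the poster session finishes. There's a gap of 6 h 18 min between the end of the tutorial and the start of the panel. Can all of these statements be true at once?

The poster session ends at 15:00 + 218 min = 18:38.
The tutorial ends at 18:38 − 338 min = 13:00.
The panel starts at 13:00 + 378 min = 19:18.
But the panel is also said to start at 19:13 — a 5-minute conflict.

No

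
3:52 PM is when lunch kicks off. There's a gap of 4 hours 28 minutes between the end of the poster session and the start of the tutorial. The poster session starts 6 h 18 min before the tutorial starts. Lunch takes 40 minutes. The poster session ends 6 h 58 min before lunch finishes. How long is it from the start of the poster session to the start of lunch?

Lunch ends at 3:52 PM + 40 min = 4:32 PM.
The poster session ends at 4:32 PM − 418 min = 9:34 AM.
The tutorial starts at 9:34 AM + 268 min = 2:02 PM.
The poster session starts at 2:02 PM − 378 min = 7:44 AM.
From 7:44 AM to 3:52 PM is 8 h 8 min.

8 h 8 min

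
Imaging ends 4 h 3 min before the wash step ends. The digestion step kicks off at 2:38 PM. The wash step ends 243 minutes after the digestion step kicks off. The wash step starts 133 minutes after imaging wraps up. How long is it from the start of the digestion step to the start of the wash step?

The wash step ends at 2:38 PM + 243 min = 6:41 PM.
Imaging ends at 6:41 PM − 243 min = 2:38 PM.
The wash step starts at 2:38 PM + 133 min = 4:51 PM.
From 2:38 PM to 4:51 PM is 2 hours 13 minutes.

2 hours 13 minutes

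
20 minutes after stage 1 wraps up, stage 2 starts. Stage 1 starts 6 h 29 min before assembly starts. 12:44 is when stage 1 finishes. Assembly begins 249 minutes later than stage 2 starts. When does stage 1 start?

Stage 2 starts at 12:44 + 20 min = 13:04.
Assembly starts at 13:04 + 249 min = 17:13.
Stage 1 starts at 17:13 − 389 min = 10:44.

10:44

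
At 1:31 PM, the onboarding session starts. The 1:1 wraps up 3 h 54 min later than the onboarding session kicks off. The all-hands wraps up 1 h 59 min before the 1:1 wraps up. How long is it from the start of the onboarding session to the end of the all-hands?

1 hour 55 minutes

The 1:1 ends at 1:31 PM + 234 min = 5:25 PM.
The all-hands ends at 5:25 PM − 119 min = 3:26 PM.
From 1:31 PM to 3:26 PM is 1 hour 55 minutes.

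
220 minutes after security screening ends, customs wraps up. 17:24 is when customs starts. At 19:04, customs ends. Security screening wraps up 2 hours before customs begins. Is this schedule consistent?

Yes

Security screening ends at 17:24 − 120 min = 15:24.
Customs ends at 15:24 + 220 min = 19:04.
That matches the stated 19:04, so the schedule is consistent.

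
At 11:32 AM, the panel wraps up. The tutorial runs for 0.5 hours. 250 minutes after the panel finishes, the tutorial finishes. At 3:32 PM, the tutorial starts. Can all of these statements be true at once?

The tutorial ends at 11:32 AM + 250 min = 3:42 PM.
The tutorial starts at 3:42 PM − 30 min = 3:12 PM.
But the tutorial is also said to start at 3:32 PM — a 20-minute conflict.

No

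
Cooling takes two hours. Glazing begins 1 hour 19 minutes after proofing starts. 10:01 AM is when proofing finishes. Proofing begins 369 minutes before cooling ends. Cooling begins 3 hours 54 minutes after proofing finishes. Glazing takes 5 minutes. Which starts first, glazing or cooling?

Cooling starts at 10:01 AM + 234 min = 1:55 PM.
Cooling ends at 1:55 PM + 120 min = 3:55 PM.
Proofing starts at 3:55 PM − 369 min = 9:46 AM.
Glazing starts at 9:46 AM + 79 min = 11:05 AM.
Glazing starts at 11:05 AM and cooling starts at 1:55 PM, so glazing is first.

glazing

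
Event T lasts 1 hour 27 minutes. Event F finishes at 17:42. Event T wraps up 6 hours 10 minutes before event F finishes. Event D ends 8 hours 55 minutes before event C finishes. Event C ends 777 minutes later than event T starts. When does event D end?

14:07

Event T ends at 17:42 − 370 min = 11:32.
Event T starts at 11:32 − 87 min = 10:05.
Event C ends at 10:05 + 777 min = 23:02.
Event D ends at 23:02 − 535 min = 14:07.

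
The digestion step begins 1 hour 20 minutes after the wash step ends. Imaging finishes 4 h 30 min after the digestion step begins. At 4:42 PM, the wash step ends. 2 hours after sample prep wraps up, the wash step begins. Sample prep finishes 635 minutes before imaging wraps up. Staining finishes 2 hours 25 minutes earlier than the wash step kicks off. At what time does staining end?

The digestion step starts at 4:42 PM + 80 min = 6:02 PM.
Imaging ends at 6:02 PM + 270 min = 10:32 PM.
Sample prep ends at 10:32 PM − 635 min = 11:57 AM.
The wash step starts at 11:57 AM + 120 min = 1:57 PM.
Staining ends at 1:57 PM − 145 min = 11:32 AM.

11:32 AM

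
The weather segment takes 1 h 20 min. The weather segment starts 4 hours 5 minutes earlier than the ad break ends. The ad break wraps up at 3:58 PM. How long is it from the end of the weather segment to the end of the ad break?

The weather segment starts at 3:58 PM − 245 min = 11:53 AM.
The weather segment ends at 11:53 AM + 80 min = 1:13 PM.
From 1:13 PM to 3:58 PM is 2 hours 45 minutes.

2 hours 45 minutes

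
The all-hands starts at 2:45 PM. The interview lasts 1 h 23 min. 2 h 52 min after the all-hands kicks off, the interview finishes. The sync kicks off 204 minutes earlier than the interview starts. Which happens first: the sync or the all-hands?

The interview ends at 2:45 PM + 172 min = 5:37 PM.
The interview starts at 5:37 PM − 83 min = 4:14 PM.
The sync starts at 4:14 PM − 204 min = 12:50 PM.
The sync starts at 12:50 PM and the all-hands starts at 2:45 PM, so the sync is first.

the sync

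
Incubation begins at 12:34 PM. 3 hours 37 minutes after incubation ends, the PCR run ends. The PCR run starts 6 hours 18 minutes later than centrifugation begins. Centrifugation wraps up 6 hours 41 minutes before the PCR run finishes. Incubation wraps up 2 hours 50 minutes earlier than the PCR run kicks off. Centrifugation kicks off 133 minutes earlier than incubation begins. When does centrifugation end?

Centrifugation starts at 12:34 PM − 133 min = 10:21 AM.
The PCR run starts at 10:21 AM + 378 min = 4:39 PM.
Incubation ends at 4:39 PM − 170 min = 1:49 PM.
The PCR run ends at 1:49 PM + 217 min = 5:26 PM.
Centrifugation ends at 5:26 PM − 401 min = 10:45 AM.

10:45 AM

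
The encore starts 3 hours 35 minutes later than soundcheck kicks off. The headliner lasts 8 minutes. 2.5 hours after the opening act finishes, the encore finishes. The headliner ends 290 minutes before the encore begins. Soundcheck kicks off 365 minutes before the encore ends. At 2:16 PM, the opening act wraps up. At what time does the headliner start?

9:18 AM

The encore ends at 2:16 PM + 150 min = 4:46 PM.
Soundcheck starts at 4:46 PM − 365 min = 10:41 AM.
The encore starts at 10:41 AM + 215 min = 2:16 PM.
The headliner ends at 2:16 PM − 290 min = 9:26 AM.
The headliner starts at 9:26 AM − 8 min = 9:18 AM.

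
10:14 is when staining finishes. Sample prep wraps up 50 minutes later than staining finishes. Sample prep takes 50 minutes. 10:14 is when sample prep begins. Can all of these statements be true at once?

Yes

Sample prep ends at 10:14 + 50 min = 11:04.
Sample prep starts at 11:04 − 50 min = 10:14.
That matches the stated 10:14, so the schedule is consistent.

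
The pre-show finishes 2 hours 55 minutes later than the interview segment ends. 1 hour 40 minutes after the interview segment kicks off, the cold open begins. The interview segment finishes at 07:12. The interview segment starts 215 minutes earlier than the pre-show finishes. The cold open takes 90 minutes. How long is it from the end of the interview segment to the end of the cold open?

2 h 30 min

The pre-show ends at 07:12 + 175 min = 10:07.
The interview segment starts at 10:07 − 215 min = 06:32.
The cold open starts at 06:32 + 100 min = 08:12.
The cold open ends at 08:12 + 90 min = 09:42.
From 07:12 to 09:42 is 2 h 30 min.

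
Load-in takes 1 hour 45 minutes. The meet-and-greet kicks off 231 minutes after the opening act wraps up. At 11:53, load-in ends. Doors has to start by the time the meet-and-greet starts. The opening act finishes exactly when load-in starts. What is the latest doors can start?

Load-in starts at 11:53 − 105 min = 10:08.
So the opening act ends at 10:08.
The meet-and-greet starts at 10:08 + 231 min = 13:59.
Doors is bounded by the meet-and-greet, so the latest it can start is 13:59.

13:59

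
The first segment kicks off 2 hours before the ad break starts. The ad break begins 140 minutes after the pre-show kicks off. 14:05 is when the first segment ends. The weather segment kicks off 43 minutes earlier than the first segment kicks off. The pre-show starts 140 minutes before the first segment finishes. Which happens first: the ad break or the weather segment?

The pre-show starts at 14:05 − 140 min = 11:45.
The ad break starts at 11:45 + 140 min = 14:05.
The first segment starts at 14:05 − 120 min = 12:05.
The weather segment starts at 12:05 − 43 min = 11:22.
The ad break starts at 14:05 and the weather segment starts at 11:22, so the weather segment is first.

the weather segment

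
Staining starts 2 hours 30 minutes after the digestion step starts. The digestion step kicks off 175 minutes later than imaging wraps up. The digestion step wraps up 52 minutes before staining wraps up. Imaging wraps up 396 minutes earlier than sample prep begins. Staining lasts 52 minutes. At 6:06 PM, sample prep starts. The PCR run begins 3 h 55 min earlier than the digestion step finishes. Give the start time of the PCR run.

1:00 PM

Imaging ends at 6:06 PM − 396 min = 11:30 AM.
The digestion step starts at 11:30 AM + 175 min = 2:25 PM.
Staining starts at 2:25 PM + 150 min = 4:55 PM.
Staining ends at 4:55 PM + 52 min = 5:47 PM.
The digestion step ends at 5:47 PM − 52 min = 4:55 PM.
The PCR run starts at 4:55 PM − 235 min = 1:00 PM.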